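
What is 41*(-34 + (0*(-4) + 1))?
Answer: -1353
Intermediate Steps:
41*(-34 + (0*(-4) + 1)) = 41*(-34 + (0 + 1)) = 41*(-34 + 1) = 41*(-33) = -1353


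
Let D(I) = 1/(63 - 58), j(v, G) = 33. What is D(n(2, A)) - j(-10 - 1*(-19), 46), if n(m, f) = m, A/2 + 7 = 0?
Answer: -164/5 ≈ -32.800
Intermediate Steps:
A = -14 (A = -14 + 2*0 = -14 + 0 = -14)
D(I) = 1/5
D(n(2, A)) - j(-10 - 1*(-19), 46) = 1/5 - 1*33 = 1/5 - 33 = -164/5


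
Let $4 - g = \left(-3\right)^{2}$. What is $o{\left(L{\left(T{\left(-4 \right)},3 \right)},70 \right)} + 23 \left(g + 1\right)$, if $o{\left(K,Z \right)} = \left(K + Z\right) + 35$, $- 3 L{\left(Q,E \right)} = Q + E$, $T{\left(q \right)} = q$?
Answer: $\frac{40}{3} \approx 13.333$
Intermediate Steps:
$L{\left(Q,E \right)} = - \frac{E}{3} - \frac{Q}{3}$ ($L{\left(Q,E \right)} = - \frac{Q + E}{3} = - \frac{E + Q}{3} = - \frac{E}{3} - \frac{Q}{3}$)
$o{\left(K,Z \right)} = 35 + K + Z$
$g = -5$ ($g = 4 - \left(-3\right)^{2} = 4 - 9 = -5$)
$o{\left(L{\left(T{\left(-4 \right)},3 \right)},70 \right)} + 23 \left(g + 1\right) = \left(35 - - \frac{1}{3} + 70\right) + 23 \left(-5 + 1\right) = \left(35 + \left(-1 + \frac{4}{3}\right) + 70\right) + 23 \left(-4\right) = \left(35 + \frac{1}{3} + 70\right) - 92 = \frac{316}{3} - 92 = \frac{40}{3}$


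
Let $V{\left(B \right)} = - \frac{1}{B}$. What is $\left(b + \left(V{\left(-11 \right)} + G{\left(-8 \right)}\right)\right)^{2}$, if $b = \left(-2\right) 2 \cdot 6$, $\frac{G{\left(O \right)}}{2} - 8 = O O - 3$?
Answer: $\frac{1575025}{121} \approx 13017.0$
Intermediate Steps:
$G{\left(O \right)} = 10 + 2 O^{2}$ ($G{\left(O \right)} = 16 + 2 \left(O O - 3\right) = 16 + 2 \left(O^{2} - 3\right) = 16 + 2 \left(-3 + O^{2}\right) = 16 + \left(-6 + 2 O^{2}\right) = 10 + 2 O^{2}$)
$b = -24$ ($b = \left(-4\right) 6 = -24$)
$\left(b + \left(V{\left(-11 \right)} + G{\left(-8 \right)}\right)\right)^{2} = \left(-24 + \left(- \frac{1}{-11} + \left(10 + 2 \left(-8\right)^{2}\right)\right)\right)^{2} = \left(-24 + \left(\left(-1\right) \left(- \frac{1}{11}\right) + \left(10 + 2 \cdot 64\right)\right)\right)^{2} = \left(-24 + \left(\frac{1}{11} + \left(10 + 128\right)\right)\right)^{2} = \left(-24 + \left(\frac{1}{11} + 138\right)\right)^{2} = \left(-24 + \frac{1519}{11}\right)^{2} = \left(\frac{1255}{11}\right)^{2} = \frac{1575025}{121}$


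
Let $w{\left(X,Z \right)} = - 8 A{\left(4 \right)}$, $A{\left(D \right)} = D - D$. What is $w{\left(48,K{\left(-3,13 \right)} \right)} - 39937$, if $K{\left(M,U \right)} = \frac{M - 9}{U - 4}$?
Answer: $-39937$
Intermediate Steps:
$K{\left(M,U \right)} = \frac{-9 + M}{-4 + U}$
$A{\left(D \right)} = 0$
$w{\left(X,Z \right)} = 0$ ($w{\left(X,Z \right)} = \left(-8\right) 0 = 0$)
$w{\left(48,K{\left(-3,13 \right)} \right)} - 39937 = 0 - 39937 = -39937$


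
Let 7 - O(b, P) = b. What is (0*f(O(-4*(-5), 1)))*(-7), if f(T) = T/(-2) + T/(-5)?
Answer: 0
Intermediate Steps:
O(b, P) = 7 - b
f(T) = -7*T/10 (f(T) = T*(-1/2) + T*(-1/5) = -T/2 - T/5 = -7*T/10)
(0*f(O(-4*(-5), 1)))*(-7) = (0*(-7*(7 - (-4)*(-5))/10))*(-7) = (0*(-7*(7 - 1*20)/10))*(-7) = (0*(-7*(7 - 20)/10))*(-7) = (0*(-7/10*(-13)))*(-7) = (0*(91/10))*(-7) = 0*(-7) = 0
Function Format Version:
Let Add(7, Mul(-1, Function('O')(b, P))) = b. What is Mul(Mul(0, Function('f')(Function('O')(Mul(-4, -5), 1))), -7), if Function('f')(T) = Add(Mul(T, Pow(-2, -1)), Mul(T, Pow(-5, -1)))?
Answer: 0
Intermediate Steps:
Function('O')(b, P) = Add(7, Mul(-1, b))
Function('f')(T) = Mul(Rational(-7, 10), T) (Function('f')(T) = Add(Mul(T, Rational(-1, 2)), Mul(T, Rational(-1, 5))) = Add(Mul(Rational(-1, 2), T), Mul(Rational(-1, 5), T)) = Mul(Rational(-7, 10), T))
Mul(Mul(0, Function('f')(Function('O')(Mul(-4, -5), 1))), -7) = Mul(Mul(0, Mul(Rational(-7, 10), Add(7, Mul(-1, Mul(-4, -5))))), -7) = Mul(Mul(0, Mul(Rational(-7, 10), Add(7, Mul(-1, 20)))), -7) = Mul(Mul(0, Mul(Rational(-7, 10), Add(7, -20))), -7) = Mul(Mul(0, Mul(Rational(-7, 10), -13)), -7) = Mul(Mul(0, Rational(91, 10)), -7) = Mul(0, -7) = 0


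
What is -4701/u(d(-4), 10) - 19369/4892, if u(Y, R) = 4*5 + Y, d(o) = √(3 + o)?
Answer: -467712809/1961692 + 4701*I/401 ≈ -238.42 + 11.723*I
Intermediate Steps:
u(Y, R) = 20 + Y
-4701/u(d(-4), 10) - 19369/4892 = -4701/(20 + √(3 - 4)) - 19369/4892 = -4701/(20 + √(-1)) - 19369*1/4892 = -4701*(20 - I)/401 - 19369/4892 = -19369/4892 - 4701*(20 - I)/401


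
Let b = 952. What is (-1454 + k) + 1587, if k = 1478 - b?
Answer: 659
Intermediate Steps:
k = 526 (k = 1478 - 1*952 = 1478 - 952 = 526)
(-1454 + k) + 1587 = (-1454 + 526) + 1587 = -928 + 1587 = 659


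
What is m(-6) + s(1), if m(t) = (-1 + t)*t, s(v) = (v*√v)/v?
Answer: 43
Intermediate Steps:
s(v) = √v (s(v) = v^(3/2)/v = √v)
m(t) = t*(-1 + t)
m(-6) + s(1) = -6*(-1 - 6) + √1 = -6*(-7) + 1 = 42 + 1 = 43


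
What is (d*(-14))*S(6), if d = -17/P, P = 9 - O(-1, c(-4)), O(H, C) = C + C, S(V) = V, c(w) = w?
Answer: 84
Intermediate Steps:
O(H, C) = 2*C
P = 17 (P = 9 - 2*(-4) = 9 - 1*(-8) = 9 + 8 = 17)
d = -1 (d = -17/17 = -17*1/17 = -1)
(d*(-14))*S(6) = -1*(-14)*6 = 14*6 = 84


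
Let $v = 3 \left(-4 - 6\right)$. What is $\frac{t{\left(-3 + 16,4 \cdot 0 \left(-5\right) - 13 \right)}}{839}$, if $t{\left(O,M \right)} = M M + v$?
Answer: $\frac{139}{839} \approx 0.16567$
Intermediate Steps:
$v = -30$ ($v = 3 \left(-4 - 6\right) = 3 \left(-10\right) = -30$)
$t{\left(O,M \right)} = -30 + M^{2}$ ($t{\left(O,M \right)} = M M - 30 = M^{2} - 30 = -30 + M^{2}$)
$\frac{t{\left(-3 + 16,4 \cdot 0 \left(-5\right) - 13 \right)}}{839} = \frac{-30 + \left(4 \cdot 0 \left(-5\right) - 13\right)^{2}}{839} = \left(-30 + \left(0 \left(-5\right) - 13\right)^{2}\right) \frac{1}{839} = \left(-30 + \left(0 - 13\right)^{2}\right) \frac{1}{839} = \left(-30 + \left(-13\right)^{2}\right) \frac{1}{839} = \left(-30 + 169\right) \frac{1}{839} = 139 \cdot \frac{1}{839} = \frac{139}{839}$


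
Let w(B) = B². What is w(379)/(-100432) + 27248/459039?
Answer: -63200249863/46102204848 ≈ -1.3709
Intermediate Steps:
w(379)/(-100432) + 27248/459039 = 379²/(-100432) + 27248/459039 = 143641*(-1/100432) + 27248*(1/459039) = -143641/100432 + 27248/459039 = -63200249863/46102204848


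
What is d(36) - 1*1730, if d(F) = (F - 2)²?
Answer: -574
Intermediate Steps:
d(F) = (-2 + F)²
d(36) - 1*1730 = (-2 + 36)² - 1*1730 = 34² - 1730 = 1156 - 1730 = -574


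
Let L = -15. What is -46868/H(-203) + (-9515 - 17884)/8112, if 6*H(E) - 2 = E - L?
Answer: 126447949/83824 ≈ 1508.5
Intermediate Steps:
H(E) = 17/6 + E/6 (H(E) = 1/3 + (E - 1*(-15))/6 = 1/3 + (E + 15)/6 = 1/3 + (15 + E)/6 = 1/3 + (5/2 + E/6) = 17/6 + E/6)
-46868/H(-203) + (-9515 - 17884)/8112 = -46868/(17/6 + (1/6)*(-203)) + (-9515 - 17884)/8112 = -46868/(17/6 - 203/6) - 27399*1/8112 = -46868/(-31) - 9133/2704 = -46868*(-1/31) - 9133/2704 = 46868/31 - 9133/2704 = 126447949/83824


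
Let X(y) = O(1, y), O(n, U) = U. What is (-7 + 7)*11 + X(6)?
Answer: 6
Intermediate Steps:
X(y) = y
(-7 + 7)*11 + X(6) = (-7 + 7)*11 + 6 = 0*11 + 6 = 0 + 6 = 6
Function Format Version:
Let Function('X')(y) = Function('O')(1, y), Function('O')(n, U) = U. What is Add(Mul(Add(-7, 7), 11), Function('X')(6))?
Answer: 6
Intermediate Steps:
Function('X')(y) = y
Add(Mul(Add(-7, 7), 11), Function('X')(6)) = Add(Mul(Add(-7, 7), 11), 6) = Add(Mul(0, 11), 6) = Add(0, 6) = 6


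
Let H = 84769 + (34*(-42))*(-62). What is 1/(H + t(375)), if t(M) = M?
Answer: 1/173680 ≈ 5.7577e-6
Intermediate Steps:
H = 173305 (H = 84769 - 1428*(-62) = 84769 + 88536 = 173305)
1/(H + t(375)) = 1/(173305 + 375) = 1/173680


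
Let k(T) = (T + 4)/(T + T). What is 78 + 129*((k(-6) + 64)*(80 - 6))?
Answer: 612613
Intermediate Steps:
k(T) = (4 + T)/(2*T) (k(T) = (4 + T)/((2*T)) = (4 + T)*(1/(2*T)) = (4 + T)/(2*T))
78 + 129*((k(-6) + 64)*(80 - 6)) = 78 + 129*(((½)*(4 - 6)/(-6) + 64)*(80 - 6)) = 78 + 129*(((½)*(-⅙)*(-2) + 64)*74) = 78 + 129*((⅙ + 64)*74) = 78 + 129*((385/6)*74) = 78 + 129*(14245/3) = 78 + 612535 = 612613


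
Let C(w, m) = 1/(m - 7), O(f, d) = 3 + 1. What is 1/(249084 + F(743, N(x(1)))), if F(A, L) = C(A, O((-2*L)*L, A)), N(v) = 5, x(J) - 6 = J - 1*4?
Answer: 3/747251 ≈ 4.0147e-6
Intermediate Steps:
x(J) = 2 + J (x(J) = 6 + (J - 1*4) = 6 + (J - 4) = 6 + (-4 + J) = 2 + J)
O(f, d) = 4
C(w, m) = 1/(-7 + m)
F(A, L) = -⅓ (F(A, L) = 1/(-7 + 4) = 1/(-3) = -⅓)
1/(249084 + F(743, N(x(1)))) = 1/(249084 - ⅓) = 1/(747251/3) = 3/747251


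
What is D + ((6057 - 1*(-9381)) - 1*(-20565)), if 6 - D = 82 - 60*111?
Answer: 42587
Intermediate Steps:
D = 6584 (D = 6 - (82 - 60*111) = 6 - (82 - 6660) = 6 - 1*(-6578) = 6 + 6578 = 6584)
D + ((6057 - 1*(-9381)) - 1*(-20565)) = 6584 + ((6057 - 1*(-9381)) - 1*(-20565)) = 6584 + ((6057 + 9381) + 20565) = 6584 + (15438 + 20565) = 6584 + 36003 = 42587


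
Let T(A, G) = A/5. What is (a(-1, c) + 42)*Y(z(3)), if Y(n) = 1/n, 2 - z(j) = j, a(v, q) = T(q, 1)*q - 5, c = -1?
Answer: -186/5 ≈ -37.200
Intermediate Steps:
T(A, G) = A/5 (T(A, G) = A*(⅕) = A/5)
a(v, q) = -5 + q²/5 (a(v, q) = (q/5)*q - 5 = q²/5 - 5 = -5 + q²/5)
z(j) = 2 - j
Y(n) = 1/n
(a(-1, c) + 42)*Y(z(3)) = ((-5 + (⅕)*(-1)²) + 42)/(2 - 1*3) = ((-5 + (⅕)*1) + 42)/(2 - 3) = ((-5 + ⅕) + 42)/(-1) = (-24/5 + 42)*(-1) = (186/5)*(-1) = -186/5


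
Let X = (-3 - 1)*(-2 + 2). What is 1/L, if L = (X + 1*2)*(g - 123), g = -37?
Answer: -1/320 ≈ -0.0031250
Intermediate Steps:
X = 0 (X = -4*0 = 0)
L = -320 (L = (0 + 1*2)*(-37 - 123) = (0 + 2)*(-160) = 2*(-160) = -320)
1/L = 1/(-320) = -1/320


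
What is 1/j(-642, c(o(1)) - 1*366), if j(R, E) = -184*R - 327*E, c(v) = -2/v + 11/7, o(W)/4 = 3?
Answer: 14/3322909 ≈ 4.2132e-6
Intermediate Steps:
o(W) = 12 (o(W) = 4*3 = 12)
c(v) = 11/7 - 2/v (c(v) = -2/v + 11*(⅐) = -2/v + 11/7 = 11/7 - 2/v)
j(R, E) = -327*E - 184*R
1/j(-642, c(o(1)) - 1*366) = 1/(-327*((11/7 - 2/12) - 1*366) - 184*(-642)) = 1/(-327*((11/7 - 2*1/12) - 366) + 118128) = 1/(-327*((11/7 - ⅙) - 366) + 118128) = 1/(-327*(59/42 - 366) + 118128) = 1/(-327*(-15313/42) + 118128) = 1/(1669117/14 + 118128) = 1/(3322909/14) = 14/3322909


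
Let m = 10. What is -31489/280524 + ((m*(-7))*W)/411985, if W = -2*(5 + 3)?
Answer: -361680251/3302048004 ≈ -0.10953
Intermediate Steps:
W = -16 (W = -2*8 = -16)
-31489/280524 + ((m*(-7))*W)/411985 = -31489/280524 + ((10*(-7))*(-16))/411985 = -31489*1/280524 - 70*(-16)*(1/411985) = -31489/280524 + 1120*(1/411985) = -31489/280524 + 32/11771 = -361680251/3302048004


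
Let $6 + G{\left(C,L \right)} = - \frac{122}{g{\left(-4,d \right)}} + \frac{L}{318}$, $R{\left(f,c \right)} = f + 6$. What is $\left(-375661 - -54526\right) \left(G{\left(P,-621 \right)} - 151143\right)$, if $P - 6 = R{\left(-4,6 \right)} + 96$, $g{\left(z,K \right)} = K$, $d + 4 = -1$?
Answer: $\frac{5144394707571}{106} \approx 4.8532 \cdot 10^{10}$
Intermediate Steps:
$d = -5$ ($d = -4 - 1 = -5$)
$R{\left(f,c \right)} = 6 + f$
$P = 104$ ($P = 6 + \left(\left(6 - 4\right) + 96\right) = 6 + \left(2 + 96\right) = 6 + 98 = 104$)
$G{\left(C,L \right)} = \frac{92}{5} + \frac{L}{318}$ ($G{\left(C,L \right)} = -6 + \left(- \frac{122}{-5} + \frac{L}{318}\right) = -6 + \left(\left(-122\right) \left(- \frac{1}{5}\right) + L \frac{1}{318}\right) = -6 + \left(\frac{122}{5} + \frac{L}{318}\right) = \frac{92}{5} + \frac{L}{318}$)
$\left(-375661 - -54526\right) \left(G{\left(P,-621 \right)} - 151143\right) = \left(-375661 - -54526\right) \left(\left(\frac{92}{5} + \frac{1}{318} \left(-621\right)\right) - 151143\right) = \left(-375661 + \left(-65312 + 119838\right)\right) \left(\left(\frac{92}{5} - \frac{207}{106}\right) - 151143\right) = \left(-375661 + 54526\right) \left(\frac{8717}{530} - 151143\right) = \left(-321135\right) \left(- \frac{80097073}{530}\right) = \frac{5144394707571}{106}$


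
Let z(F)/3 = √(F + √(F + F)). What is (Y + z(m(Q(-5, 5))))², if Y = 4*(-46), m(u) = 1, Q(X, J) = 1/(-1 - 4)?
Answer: (184 - 3*√(1 + √2))² ≈ 32162.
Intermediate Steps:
Q(X, J) = -⅕ (Q(X, J) = 1/(-5) = -⅕)
z(F) = 3*√(F + √2*√F) (z(F) = 3*√(F + √(F + F)) = 3*√(F + √(2*F)) = 3*√(F + √2*√F))
Y = -184
(Y + z(m(Q(-5, 5))))² = (-184 + 3*√(1 + √2*√1))² = (-184 + 3*√(1 + √2*1))² = (-184 + 3*√(1 + √2))²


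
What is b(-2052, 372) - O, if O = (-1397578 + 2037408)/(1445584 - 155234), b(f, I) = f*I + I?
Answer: -98450156003/129035 ≈ -7.6297e+5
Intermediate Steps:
b(f, I) = I + I*f (b(f, I) = I*f + I = I + I*f)
O = 63983/129035 (O = 639830/1290350 = 639830*(1/1290350) = 63983/129035 ≈ 0.49586)
b(-2052, 372) - O = 372*(1 - 2052) - 1*63983/129035 = 372*(-2051) - 63983/129035 = -762972 - 63983/129035 = -98450156003/129035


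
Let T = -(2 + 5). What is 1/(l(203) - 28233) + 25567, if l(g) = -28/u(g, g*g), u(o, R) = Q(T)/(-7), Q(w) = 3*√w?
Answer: 183415768063366/7173926089 + 84*I*√7/7173926089 ≈ 25567.0 + 3.0979e-8*I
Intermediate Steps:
T = -7 (T = -1*7 = -7)
u(o, R) = -3*I*√7/7 (u(o, R) = (3*√(-7))/(-7) = (3*(I*√7))*(-⅐) = (3*I*√7)*(-⅐) = -3*I*√7/7)
l(g) = -28*I*√7/3
1/(l(203) - 28233) + 25567 = 1/(-28*I*√7/3 - 28233) + 25567 = 1/(-28233 - 28*I*√7/3) + 25567 = 25567 + 1/(-28233 - 28*I*√7/3)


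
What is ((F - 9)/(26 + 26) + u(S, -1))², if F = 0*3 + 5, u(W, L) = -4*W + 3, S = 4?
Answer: 28900/169 ≈ 171.01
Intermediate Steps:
u(W, L) = 3 - 4*W
F = 5 (F = 0 + 5 = 5)
((F - 9)/(26 + 26) + u(S, -1))² = ((5 - 9)/(26 + 26) + (3 - 4*4))² = (-4/52 + (3 - 16))² = (-4*1/52 - 13)² = (-1/13 - 13)² = (-170/13)² = 28900/169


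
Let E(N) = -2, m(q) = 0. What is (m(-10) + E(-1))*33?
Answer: -66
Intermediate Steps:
(m(-10) + E(-1))*33 = (0 - 2)*33 = -2*33 = -66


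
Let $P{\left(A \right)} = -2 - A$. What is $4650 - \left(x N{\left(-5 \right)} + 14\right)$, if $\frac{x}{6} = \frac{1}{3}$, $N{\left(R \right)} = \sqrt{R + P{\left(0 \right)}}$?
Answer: $4636 - 2 i \sqrt{7} \approx 4636.0 - 5.2915 i$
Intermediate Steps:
$N{\left(R \right)} = \sqrt{-2 + R}$ ($N{\left(R \right)} = \sqrt{R - 2} = \sqrt{-2 + R}$)
$x = 2$ ($x = \frac{6}{3} = 6 \cdot \frac{1}{3} = 2$)
$4650 - \left(x N{\left(-5 \right)} + 14\right) = 4650 - \left(2 \sqrt{-2 - 5} + 14\right) = 4650 - \left(2 \sqrt{-7} + 14\right) = 4650 - \left(2 i \sqrt{7} + 14\right) = 4650 - \left(14 + 2 i \sqrt{7}\right) = 4636 - 2 i \sqrt{7}$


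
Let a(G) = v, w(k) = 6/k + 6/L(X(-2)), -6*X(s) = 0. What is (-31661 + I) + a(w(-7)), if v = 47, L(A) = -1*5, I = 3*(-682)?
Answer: -33660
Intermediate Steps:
I = -2046
X(s) = 0 (X(s) = -1/6*0 = 0)
L(A) = -5
w(k) = -6/5 + 6/k (w(k) = 6/k + 6/(-5) = 6/k + 6*(-1/5) = 6/k - 6/5 = -6/5 + 6/k)
a(G) = 47
(-31661 + I) + a(w(-7)) = (-31661 - 2046) + 47 = -33707 + 47 = -33660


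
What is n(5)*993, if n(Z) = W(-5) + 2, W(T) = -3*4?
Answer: -9930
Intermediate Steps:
W(T) = -12
n(Z) = -10 (n(Z) = -12 + 2 = -10)
n(5)*993 = -10*993 = -9930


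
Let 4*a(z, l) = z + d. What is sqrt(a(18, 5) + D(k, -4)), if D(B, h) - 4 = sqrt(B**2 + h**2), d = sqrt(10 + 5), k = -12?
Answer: sqrt(34 + sqrt(15) + 16*sqrt(10))/2 ≈ 4.7029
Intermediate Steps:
d = sqrt(15) ≈ 3.8730
a(z, l) = z/4 + sqrt(15)/4 (a(z, l) = (z + sqrt(15))/4 = z/4 + sqrt(15)/4)
D(B, h) = 4 + sqrt(B**2 + h**2)
sqrt(a(18, 5) + D(k, -4)) = sqrt(((1/4)*18 + sqrt(15)/4) + (4 + sqrt((-12)**2 + (-4)**2))) = sqrt((9/2 + sqrt(15)/4) + (4 + sqrt(144 + 16))) = sqrt((9/2 + sqrt(15)/4) + (4 + sqrt(160))) = sqrt((9/2 + sqrt(15)/4) + (4 + 4*sqrt(10))) = sqrt(17/2 + 4*sqrt(10) + sqrt(15)/4)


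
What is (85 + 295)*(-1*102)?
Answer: -38760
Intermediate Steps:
(85 + 295)*(-1*102) = 380*(-102) = -38760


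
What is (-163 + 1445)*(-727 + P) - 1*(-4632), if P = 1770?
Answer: 1341758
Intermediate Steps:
(-163 + 1445)*(-727 + P) - 1*(-4632) = (-163 + 1445)*(-727 + 1770) - 1*(-4632) = 1282*1043 + 4632 = 1337126 + 4632 = 1341758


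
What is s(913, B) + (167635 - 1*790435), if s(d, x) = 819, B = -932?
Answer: -621981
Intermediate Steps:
s(913, B) + (167635 - 1*790435) = 819 + (167635 - 1*790435) = 819 + (167635 - 790435) = 819 - 622800 = -621981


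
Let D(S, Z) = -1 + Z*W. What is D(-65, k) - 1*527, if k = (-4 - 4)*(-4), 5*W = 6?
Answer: -2448/5 ≈ -489.60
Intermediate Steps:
W = 6/5 (W = (⅕)*6 = 6/5 ≈ 1.2000)
k = 32 (k = -8*(-4) = 32)
D(S, Z) = -1 + 6*Z/5 (D(S, Z) = -1 + Z*(6/5) = -1 + 6*Z/5)
D(-65, k) - 1*527 = (-1 + (6/5)*32) - 1*527 = (-1 + 192/5) - 527 = 187/5 - 527 = -2448/5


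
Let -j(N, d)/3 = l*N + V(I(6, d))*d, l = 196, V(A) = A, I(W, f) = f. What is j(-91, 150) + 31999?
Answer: 18007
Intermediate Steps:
j(N, d) = -588*N - 3*d**2 (j(N, d) = -3*(196*N + d*d) = -3*(196*N + d**2) = -3*(d**2 + 196*N) = -588*N - 3*d**2)
j(-91, 150) + 31999 = (-588*(-91) - 3*150**2) + 31999 = (53508 - 3*22500) + 31999 = (53508 - 67500) + 31999 = -13992 + 31999 = 18007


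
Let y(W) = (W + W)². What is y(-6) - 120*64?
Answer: -7536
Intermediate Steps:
y(W) = 4*W² (y(W) = (2*W)² = 4*W²)
y(-6) - 120*64 = 4*(-6)² - 120*64 = 4*36 - 7680 = 144 - 7680 = -7536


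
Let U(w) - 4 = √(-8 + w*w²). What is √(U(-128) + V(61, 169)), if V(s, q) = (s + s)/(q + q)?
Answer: √(737 + 338*I*√524290)/13 ≈ 26.949 + 26.868*I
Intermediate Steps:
V(s, q) = s/q (V(s, q) = (2*s)/((2*q)) = (2*s)*(1/(2*q)) = s/q)
U(w) = 4 + √(-8 + w³) (U(w) = 4 + √(-8 + w*w²) = 4 + √(-8 + w³))
√(U(-128) + V(61, 169)) = √((4 + √(-8 + (-128)³)) + 61/169) = √((4 + √(-8 - 2097152)) + 61*(1/169)) = √((4 + √(-2097160)) + 61/169) = √((4 + 2*I*√524290) + 61/169) = √(737/169 + 2*I*√524290)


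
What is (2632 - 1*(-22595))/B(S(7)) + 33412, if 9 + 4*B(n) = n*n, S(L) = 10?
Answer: 3141400/91 ≈ 34521.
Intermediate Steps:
B(n) = -9/4 + n**2/4 (B(n) = -9/4 + (n*n)/4 = -9/4 + n**2/4)
(2632 - 1*(-22595))/B(S(7)) + 33412 = (2632 - 1*(-22595))/(-9/4 + (1/4)*10**2) + 33412 = (2632 + 22595)/(-9/4 + (1/4)*100) + 33412 = 25227/(-9/4 + 25) + 33412 = 25227/(91/4) + 33412 = 25227*(4/91) + 33412 = 100908/91 + 33412 = 3141400/91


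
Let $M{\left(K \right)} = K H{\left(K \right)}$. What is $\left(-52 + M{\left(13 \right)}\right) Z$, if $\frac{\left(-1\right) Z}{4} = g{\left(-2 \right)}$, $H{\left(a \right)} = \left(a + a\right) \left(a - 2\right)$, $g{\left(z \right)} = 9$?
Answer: $-131976$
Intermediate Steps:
$H{\left(a \right)} = 2 a \left(-2 + a\right)$
$Z = -36$ ($Z = \left(-4\right) 9 = -36$)
$M{\left(K \right)} = 2 K^{2} \left(-2 + K\right)$ ($M{\left(K \right)} = K 2 K \left(-2 + K\right) = 2 K^{2} \left(-2 + K\right)$)
$\left(-52 + M{\left(13 \right)}\right) Z = \left(-52 + 2 \cdot 13^{2} \left(-2 + 13\right)\right) \left(-36\right) = \left(-52 + 2 \cdot 169 \cdot 11\right) \left(-36\right) = \left(-52 + 3718\right) \left(-36\right) = 3666 \left(-36\right) = -131976$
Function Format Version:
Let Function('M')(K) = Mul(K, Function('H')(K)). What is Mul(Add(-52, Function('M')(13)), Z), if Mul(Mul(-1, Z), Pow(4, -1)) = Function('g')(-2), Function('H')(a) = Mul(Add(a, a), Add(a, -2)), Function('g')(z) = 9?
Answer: -131976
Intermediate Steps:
Function('H')(a) = Mul(2, a, Add(-2, a)) (Function('H')(a) = Mul(Mul(2, a), Add(-2, a)) = Mul(2, a, Add(-2, a)))
Z = -36 (Z = Mul(-4, 9) = -36)
Function('M')(K) = Mul(2, Pow(K, 2), Add(-2, K)) (Function('M')(K) = Mul(K, Mul(2, K, Add(-2, K))) = Mul(2, Pow(K, 2), Add(-2, K)))
Mul(Add(-52, Function('M')(13)), Z) = Mul(Add(-52, Mul(2, Pow(13, 2), Add(-2, 13))), -36) = Mul(Add(-52, Mul(2, 169, 11)), -36) = Mul(Add(-52, 3718), -36) = Mul(3666, -36) = -131976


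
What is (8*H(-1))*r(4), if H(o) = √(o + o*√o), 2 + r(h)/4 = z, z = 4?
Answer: 64*√(-1 - I) ≈ 29.126 - 70.316*I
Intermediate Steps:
r(h) = 8 (r(h) = -8 + 4*4 = -8 + 16 = 8)
H(o) = √(o + o^(3/2))
(8*H(-1))*r(4) = (8*√(-1 + (-1)^(3/2)))*8 = (8*√(-1 - I))*8 = 64*√(-1 - I)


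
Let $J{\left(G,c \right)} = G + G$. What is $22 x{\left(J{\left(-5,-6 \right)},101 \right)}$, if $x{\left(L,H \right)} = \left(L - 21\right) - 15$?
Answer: $-1012$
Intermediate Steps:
$J{\left(G,c \right)} = 2 G$
$x{\left(L,H \right)} = -36 + L$ ($x{\left(L,H \right)} = \left(-21 + L\right) - 15 = -36 + L$)
$22 x{\left(J{\left(-5,-6 \right)},101 \right)} = 22 \left(-36 + 2 \left(-5\right)\right) = 22 \left(-36 - 10\right) = 22 \left(-46\right) = -1012$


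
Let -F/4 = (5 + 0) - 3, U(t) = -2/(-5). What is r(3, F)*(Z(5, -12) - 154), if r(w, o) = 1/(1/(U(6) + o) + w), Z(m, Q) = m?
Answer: -5662/109 ≈ -51.945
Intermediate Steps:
U(t) = ⅖ (U(t) = -2*(-⅕) = ⅖)
F = -8 (F = -4*((5 + 0) - 3) = -4*(5 - 3) = -4*2 = -8)
r(w, o) = 1/(w + 1/(⅖ + o)) (r(w, o) = 1/(1/(⅖ + o) + w) = 1/(w + 1/(⅖ + o)))
r(3, F)*(Z(5, -12) - 154) = ((2 + 5*(-8))/(5 + 2*3 + 5*(-8)*3))*(5 - 154) = ((2 - 40)/(5 + 6 - 120))*(-149) = (-38/(-109))*(-149) = -1/109*(-38)*(-149) = (38/109)*(-149) = -5662/109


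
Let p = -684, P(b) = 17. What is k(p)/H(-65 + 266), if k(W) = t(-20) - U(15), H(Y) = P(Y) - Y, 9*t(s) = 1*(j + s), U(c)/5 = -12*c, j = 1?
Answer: -8081/1656 ≈ -4.8798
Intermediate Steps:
U(c) = -60*c (U(c) = 5*(-12*c) = -60*c)
t(s) = 1/9 + s/9 (t(s) = (1*(1 + s))/9 = (1 + s)/9 = 1/9 + s/9)
H(Y) = 17 - Y
k(W) = 8081/9 (k(W) = (1/9 + (1/9)*(-20)) - (-60)*15 = (1/9 - 20/9) - 1*(-900) = -19/9 + 900 = 8081/9)
k(p)/H(-65 + 266) = 8081/(9*(17 - (-65 + 266))) = 8081/(9*(17 - 1*201)) = 8081/(9*(17 - 201)) = (8081/9)/(-184) = (8081/9)*(-1/184) = -8081/1656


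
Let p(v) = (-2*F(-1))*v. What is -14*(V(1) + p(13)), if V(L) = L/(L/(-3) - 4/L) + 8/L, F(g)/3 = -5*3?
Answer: -214354/13 ≈ -16489.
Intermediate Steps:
F(g) = -45 (F(g) = 3*(-5*3) = 3*(-15) = -45)
p(v) = 90*v (p(v) = (-2*(-45))*v = 90*v)
V(L) = 8/L + L/(-4/L - L/3) (V(L) = L/(L*(-1/3) - 4/L) + 8/L = L/(-L/3 - 4/L) + 8/L = L/(-4/L - L/3) + 8/L = 8/L + L/(-4/L - L/3))
-14*(V(1) + p(13)) = -14*((96 - 3*1**3 + 8*1**2)/(1*(12 + 1**2)) + 90*13) = -14*(1*(96 - 3*1 + 8*1)/(12 + 1) + 1170) = -14*(1*(96 - 3 + 8)/13 + 1170) = -14*(1*(1/13)*101 + 1170) = -14*(101/13 + 1170) = -14*15311/13 = -214354/13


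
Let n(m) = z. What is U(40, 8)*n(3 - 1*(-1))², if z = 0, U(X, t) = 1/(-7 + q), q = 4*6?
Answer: 0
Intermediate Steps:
q = 24
U(X, t) = 1/17 (U(X, t) = 1/(-7 + 24) = 1/17)
n(m) = 0
U(40, 8)*n(3 - 1*(-1))² = (1/17)*0² = (1/17)*0 = 0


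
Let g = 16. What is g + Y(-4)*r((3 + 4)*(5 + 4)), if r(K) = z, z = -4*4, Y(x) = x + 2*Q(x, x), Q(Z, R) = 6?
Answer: -112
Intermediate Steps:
Y(x) = 12 + x (Y(x) = x + 2*6 = x + 12 = 12 + x)
z = -16
r(K) = -16
g + Y(-4)*r((3 + 4)*(5 + 4)) = 16 + (12 - 4)*(-16) = 16 + 8*(-16) = 16 - 128 = -112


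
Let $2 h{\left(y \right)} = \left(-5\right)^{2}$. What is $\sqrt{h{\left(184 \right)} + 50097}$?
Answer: $\frac{\sqrt{200438}}{2} \approx 223.85$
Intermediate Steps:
$h{\left(y \right)} = \frac{25}{2}$ ($h{\left(y \right)} = \frac{\left(-5\right)^{2}}{2} = \frac{1}{2} \cdot 25 = \frac{25}{2}$)
$\sqrt{h{\left(184 \right)} + 50097} = \sqrt{\frac{25}{2} + 50097} = \sqrt{\frac{100219}{2}} = \frac{\sqrt{200438}}{2}$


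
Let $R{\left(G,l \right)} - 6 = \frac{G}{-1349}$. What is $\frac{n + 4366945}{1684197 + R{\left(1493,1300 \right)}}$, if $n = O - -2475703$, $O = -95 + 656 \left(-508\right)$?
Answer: $\frac{8781052445}{2271988354} \approx 3.8649$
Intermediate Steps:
$R{\left(G,l \right)} = 6 - \frac{G}{1349}$ ($R{\left(G,l \right)} = 6 + \frac{G}{-1349} = 6 + G \left(- \frac{1}{1349}\right) = 6 - \frac{G}{1349}$)
$O = -333343$ ($O = -95 - 333248 = -333343$)
$n = 2142360$ ($n = -333343 - -2475703 = -333343 + 2475703 = 2142360$)
$\frac{n + 4366945}{1684197 + R{\left(1493,1300 \right)}} = \frac{2142360 + 4366945}{1684197 + \left(6 - \frac{1493}{1349}\right)} = \frac{6509305}{1684197 + \left(6 - \frac{1493}{1349}\right)} = \frac{6509305}{1684197 + \frac{6601}{1349}} = \frac{6509305}{\frac{2271988354}{1349}} = 6509305 \cdot \frac{1349}{2271988354} = \frac{8781052445}{2271988354}$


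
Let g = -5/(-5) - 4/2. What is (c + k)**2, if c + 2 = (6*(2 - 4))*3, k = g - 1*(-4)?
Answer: 1225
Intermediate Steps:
g = -1 (g = -5*(-1/5) - 4*1/2 = 1 - 2 = -1)
k = 3 (k = -1 - 1*(-4) = -1 + 4 = 3)
c = -38 (c = -2 + (6*(2 - 4))*3 = -2 + (6*(-2))*3 = -2 - 12*3 = -2 - 36 = -38)
(c + k)**2 = (-38 + 3)**2 = (-35)**2 = 1225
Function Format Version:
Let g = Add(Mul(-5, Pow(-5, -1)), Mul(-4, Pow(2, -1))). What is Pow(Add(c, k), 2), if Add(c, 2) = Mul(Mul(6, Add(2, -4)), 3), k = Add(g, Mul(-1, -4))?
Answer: 1225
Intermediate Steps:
g = -1 (g = Add(Mul(-5, Rational(-1, 5)), Mul(-4, Rational(1, 2))) = Add(1, -2) = -1)
k = 3 (k = Add(-1, Mul(-1, -4)) = Add(-1, 4) = 3)
c = -38 (c = Add(-2, Mul(Mul(6, Add(2, -4)), 3)) = Add(-2, Mul(Mul(6, -2), 3)) = Add(-2, Mul(-12, 3)) = Add(-2, -36) = -38)
Pow(Add(c, k), 2) = Pow(Add(-38, 3), 2) = Pow(-35, 2) = 1225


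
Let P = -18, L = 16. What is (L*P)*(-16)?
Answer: 4608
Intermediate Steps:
(L*P)*(-16) = (16*(-18))*(-16) = -288*(-16) = 4608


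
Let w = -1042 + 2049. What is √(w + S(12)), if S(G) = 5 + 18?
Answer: √1030 ≈ 32.094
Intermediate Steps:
w = 1007
S(G) = 23
√(w + S(12)) = √(1007 + 23) = √1030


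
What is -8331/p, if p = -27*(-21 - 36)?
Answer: -2777/513 ≈ -5.4133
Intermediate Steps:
p = 1539 (p = -27*(-57) = 1539)
-8331/p = -8331/1539 = -8331*1/1539 = -2777/513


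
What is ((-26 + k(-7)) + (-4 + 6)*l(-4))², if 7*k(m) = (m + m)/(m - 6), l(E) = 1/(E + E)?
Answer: 1841449/2704 ≈ 681.01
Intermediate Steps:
l(E) = 1/(2*E)
k(m) = 2*m/(7*(-6 + m)) (k(m) = ((m + m)/(m - 6))/7 = ((2*m)/(-6 + m))/7 = (2*m/(-6 + m))/7 = 2*m/(7*(-6 + m)))
((-26 + k(-7)) + (-4 + 6)*l(-4))² = ((-26 + (2/7)*(-7)/(-6 - 7)) + (-4 + 6)*((½)/(-4)))² = ((-26 + (2/7)*(-7)/(-13)) + 2*((½)*(-¼)))² = ((-26 + (2/7)*(-7)*(-1/13)) + 2*(-⅛))² = ((-26 + 2/13) - ¼)² = (-336/13 - ¼)² = (-1357/52)² = 1841449/2704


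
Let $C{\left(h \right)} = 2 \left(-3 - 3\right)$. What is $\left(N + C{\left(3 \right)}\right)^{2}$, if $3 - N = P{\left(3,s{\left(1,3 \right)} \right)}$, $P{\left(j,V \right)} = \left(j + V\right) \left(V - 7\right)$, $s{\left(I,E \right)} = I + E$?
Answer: $144$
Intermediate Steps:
$s{\left(I,E \right)} = E + I$
$P{\left(j,V \right)} = \left(-7 + V\right) \left(V + j\right)$ ($P{\left(j,V \right)} = \left(V + j\right) \left(-7 + V\right) = \left(-7 + V\right) \left(V + j\right)$)
$N = 24$ ($N = 3 - \left(\left(3 + 1\right)^{2} - 7 \left(3 + 1\right) - 21 + \left(3 + 1\right) 3\right) = 3 - \left(4^{2} - 28 - 21 + 4 \cdot 3\right) = 3 - \left(16 - 28 - 21 + 12\right) = 3 - -21 = 3 + 21 = 24$)
$C{\left(h \right)} = -12$ ($C{\left(h \right)} = 2 \left(-6\right) = -12$)
$\left(N + C{\left(3 \right)}\right)^{2} = \left(24 - 12\right)^{2} = 12^{2} = 144$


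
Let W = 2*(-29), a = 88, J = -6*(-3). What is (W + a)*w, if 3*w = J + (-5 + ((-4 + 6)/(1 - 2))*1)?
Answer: 110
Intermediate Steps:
J = 18
w = 11/3 (w = (18 + (-5 + ((-4 + 6)/(1 - 2))*1))/3 = (18 + (-5 + (2/(-1))*1))/3 = (18 + (-5 + (2*(-1))*1))/3 = (18 + (-5 - 2*1))/3 = (18 + (-5 - 2))/3 = (18 - 7)/3 = (⅓)*11 = 11/3 ≈ 3.6667)
W = -58
(W + a)*w = (-58 + 88)*(11/3) = 30*(11/3) = 110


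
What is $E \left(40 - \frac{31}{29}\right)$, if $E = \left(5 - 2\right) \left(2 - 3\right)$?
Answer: $- \frac{3387}{29} \approx -116.79$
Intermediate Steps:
$E = -3$ ($E = 3 \left(-1\right) = -3$)
$E \left(40 - \frac{31}{29}\right) = - 3 \left(40 - \frac{31}{29}\right) = \left(-3\right) \frac{1129}{29} = - \frac{3387}{29}$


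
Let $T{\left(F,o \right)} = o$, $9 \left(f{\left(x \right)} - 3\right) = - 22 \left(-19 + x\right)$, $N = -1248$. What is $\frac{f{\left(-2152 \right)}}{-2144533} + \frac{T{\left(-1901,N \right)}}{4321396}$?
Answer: $- \frac{57650647025}{20851596738153} \approx -0.0027648$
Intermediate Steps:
$f{\left(x \right)} = \frac{445}{9} - \frac{22 x}{9}$ ($f{\left(x \right)} = 3 + \frac{\left(-22\right) \left(-19 + x\right)}{9} = 3 + \frac{418 - 22 x}{9} = 3 - \left(- \frac{418}{9} + \frac{22 x}{9}\right) = \frac{445}{9} - \frac{22 x}{9}$)
$\frac{f{\left(-2152 \right)}}{-2144533} + \frac{T{\left(-1901,N \right)}}{4321396} = \frac{\frac{445}{9} - - \frac{47344}{9}}{-2144533} - \frac{1248}{4321396} = \left(\frac{445}{9} + \frac{47344}{9}\right) \left(- \frac{1}{2144533}\right) - \frac{312}{1080349} = \frac{47789}{9} \left(- \frac{1}{2144533}\right) - \frac{312}{1080349} = - \frac{47789}{19300797} - \frac{312}{1080349} = - \frac{57650647025}{20851596738153}$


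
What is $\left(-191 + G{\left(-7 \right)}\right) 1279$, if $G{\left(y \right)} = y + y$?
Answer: $-262195$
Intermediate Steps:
$G{\left(y \right)} = 2 y$
$\left(-191 + G{\left(-7 \right)}\right) 1279 = \left(-191 + 2 \left(-7\right)\right) 1279 = \left(-191 - 14\right) 1279 = \left(-205\right) 1279 = -262195$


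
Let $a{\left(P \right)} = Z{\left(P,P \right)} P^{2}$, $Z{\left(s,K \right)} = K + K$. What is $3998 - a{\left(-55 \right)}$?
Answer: $336748$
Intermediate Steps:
$Z{\left(s,K \right)} = 2 K$
$a{\left(P \right)} = 2 P^{3}$ ($a{\left(P \right)} = 2 P P^{2} = 2 P^{3}$)
$3998 - a{\left(-55 \right)} = 3998 - 2 \left(-55\right)^{3} = 3998 - 2 \left(-166375\right) = 3998 - -332750 = 3998 + 332750 = 336748$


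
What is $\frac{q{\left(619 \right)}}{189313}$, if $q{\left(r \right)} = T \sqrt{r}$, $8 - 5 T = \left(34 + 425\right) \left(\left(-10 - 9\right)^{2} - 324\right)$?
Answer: $- \frac{3395 \sqrt{619}}{189313} \approx -0.44617$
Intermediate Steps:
$T = -3395$ ($T = \frac{8}{5} - \frac{\left(34 + 425\right) \left(\left(-10 - 9\right)^{2} - 324\right)}{5} = \frac{8}{5} - \frac{459 \left(\left(-19\right)^{2} - 324\right)}{5} = \frac{8}{5} - \frac{459 \left(361 - 324\right)}{5} = \frac{8}{5} - \frac{459 \cdot 37}{5} = \frac{8}{5} - \frac{16983}{5} = -3395$)
$q{\left(r \right)} = - 3395 \sqrt{r}$
$\frac{q{\left(619 \right)}}{189313} = \frac{\left(-3395\right) \sqrt{619}}{189313} = - 3395 \sqrt{619} \cdot \frac{1}{189313} = - \frac{3395 \sqrt{619}}{189313}$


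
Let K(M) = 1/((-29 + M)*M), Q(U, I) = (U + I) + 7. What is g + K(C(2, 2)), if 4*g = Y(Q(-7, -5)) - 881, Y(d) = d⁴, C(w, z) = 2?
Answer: -3457/54 ≈ -64.019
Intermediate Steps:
Q(U, I) = 7 + I + U (Q(U, I) = (I + U) + 7 = 7 + I + U)
g = -64 (g = ((7 - 5 - 7)⁴ - 881)/4 = ((-5)⁴ - 881)/4 = (625 - 881)/4 = (¼)*(-256) = -64)
K(M) = 1/(M*(-29 + M))
g + K(C(2, 2)) = -64 + 1/(2*(-29 + 2)) = -64 + (½)/(-27) = -64 + (½)*(-1/27) = -64 - 1/54 = -3457/54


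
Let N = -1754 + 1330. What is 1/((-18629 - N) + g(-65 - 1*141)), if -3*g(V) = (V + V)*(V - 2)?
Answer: -3/140311 ≈ -2.1381e-5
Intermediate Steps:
N = -424
g(V) = -2*V*(-2 + V)/3 (g(V) = -(V + V)*(V - 2)/3 = -2*V*(-2 + V)/3)
1/((-18629 - N) + g(-65 - 1*141)) = 1/((-18629 - 1*(-424)) + 2*(-65 - 1*141)*(2 - (-65 - 1*141))/3) = 1/((-18629 + 424) + 2*(-65 - 141)*(2 - (-65 - 141))/3) = 1/(-18205 + (⅔)*(-206)*(2 - 1*(-206))) = 1/(-18205 + (⅔)*(-206)*(2 + 206)) = 1/(-18205 + (⅔)*(-206)*208) = 1/(-18205 - 85696/3) = 1/(-140311/3) = -3/140311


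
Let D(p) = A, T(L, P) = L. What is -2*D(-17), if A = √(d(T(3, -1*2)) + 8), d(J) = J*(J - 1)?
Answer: -2*√14 ≈ -7.4833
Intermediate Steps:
d(J) = J*(-1 + J)
A = √14 (A = √(3*(-1 + 3) + 8) = √(3*2 + 8) = √(6 + 8) = √14 ≈ 3.7417)
D(p) = √14
-2*D(-17) = -2*√14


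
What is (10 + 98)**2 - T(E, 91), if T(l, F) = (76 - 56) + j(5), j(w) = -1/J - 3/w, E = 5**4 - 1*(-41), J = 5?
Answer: 58224/5 ≈ 11645.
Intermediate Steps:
E = 666 (E = 625 + 41 = 666)
j(w) = -1/5 - 3/w
T(l, F) = 96/5 (T(l, F) = (76 - 56) + (1/5)*(-15 - 1*5)/5 = 20 + (1/5)*(1/5)*(-15 - 5) = 20 + (1/5)*(1/5)*(-20) = 20 - 4/5 = 96/5)
(10 + 98)**2 - T(E, 91) = (10 + 98)**2 - 1*96/5 = 108**2 - 96/5 = 11664 - 96/5 = 58224/5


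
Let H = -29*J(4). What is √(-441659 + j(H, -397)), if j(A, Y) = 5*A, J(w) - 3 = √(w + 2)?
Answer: √(-442094 - 145*√6) ≈ 665.17*I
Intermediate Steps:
J(w) = 3 + √(2 + w) (J(w) = 3 + √(w + 2) = 3 + √(2 + w))
H = -87 - 29*√6 (H = -29*(3 + √(2 + 4)) = -29*(3 + √6) = -87 - 29*√6 ≈ -158.04)
√(-441659 + j(H, -397)) = √(-441659 + 5*(-87 - 29*√6)) = √(-441659 + (-435 - 145*√6)) = √(-442094 - 145*√6)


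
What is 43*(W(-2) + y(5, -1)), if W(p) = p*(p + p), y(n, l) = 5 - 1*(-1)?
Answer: 602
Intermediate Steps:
y(n, l) = 6 (y(n, l) = 5 + 1 = 6)
W(p) = 2*p**2 (W(p) = p*(2*p) = 2*p**2)
43*(W(-2) + y(5, -1)) = 43*(2*(-2)**2 + 6) = 43*(2*4 + 6) = 43*(8 + 6) = 43*14 = 602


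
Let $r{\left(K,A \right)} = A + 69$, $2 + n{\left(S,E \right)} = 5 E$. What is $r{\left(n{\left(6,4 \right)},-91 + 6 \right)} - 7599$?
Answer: $-7615$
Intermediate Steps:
$n{\left(S,E \right)} = -2 + 5 E$
$r{\left(K,A \right)} = 69 + A$
$r{\left(n{\left(6,4 \right)},-91 + 6 \right)} - 7599 = \left(69 + \left(-91 + 6\right)\right) - 7599 = \left(69 - 85\right) - 7599 = -16 - 7599 = -7615$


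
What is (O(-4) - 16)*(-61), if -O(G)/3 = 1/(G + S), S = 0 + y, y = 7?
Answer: 1037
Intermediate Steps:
S = 7 (S = 0 + 7 = 7)
O(G) = -3/(7 + G) (O(G) = -3/(G + 7) = -3/(7 + G))
(O(-4) - 16)*(-61) = (-3/(7 - 4) - 16)*(-61) = (-3/3 - 16)*(-61) = (-3*⅓ - 16)*(-61) = (-1 - 16)*(-61) = -17*(-61) = 1037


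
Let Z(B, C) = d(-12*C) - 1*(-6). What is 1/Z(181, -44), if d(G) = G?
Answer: 1/534 ≈ 0.0018727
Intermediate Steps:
Z(B, C) = 6 - 12*C (Z(B, C) = -12*C - 1*(-6) = -12*C + 6 = 6 - 12*C)
1/Z(181, -44) = 1/(6 - 12*(-44)) = 1/(6 + 528) = 1/534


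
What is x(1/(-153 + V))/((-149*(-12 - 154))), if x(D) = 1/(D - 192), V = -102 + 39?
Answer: -108/512896591 ≈ -2.1057e-7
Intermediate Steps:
V = -63
x(D) = 1/(-192 + D)
x(1/(-153 + V))/((-149*(-12 - 154))) = 1/((-192 + 1/(-153 - 63))*((-149*(-12 - 154)))) = 1/((-192 + 1/(-216))*((-149*(-166)))) = 1/(-192 - 1/216*24734) = (1/24734)/(-41473/216) = -216/41473*1/24734 = -108/512896591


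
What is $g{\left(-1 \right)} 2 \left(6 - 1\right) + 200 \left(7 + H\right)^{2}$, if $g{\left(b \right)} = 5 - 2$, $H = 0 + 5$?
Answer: $28830$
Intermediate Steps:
$H = 5$
$g{\left(b \right)} = 3$
$g{\left(-1 \right)} 2 \left(6 - 1\right) + 200 \left(7 + H\right)^{2} = 3 \cdot 2 \left(6 - 1\right) + 200 \left(7 + 5\right)^{2} = 6 \cdot 5 + 200 \cdot 12^{2} = 30 + 200 \cdot 144 = 30 + 28800 = 28830$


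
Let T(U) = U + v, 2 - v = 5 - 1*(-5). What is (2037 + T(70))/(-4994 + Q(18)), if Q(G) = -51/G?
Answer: -12594/29981 ≈ -0.42007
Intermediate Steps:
v = -8 (v = 2 - (5 - 1*(-5)) = 2 - (5 + 5) = 2 - 1*10 = 2 - 10 = -8)
T(U) = -8 + U (T(U) = U - 8 = -8 + U)
(2037 + T(70))/(-4994 + Q(18)) = (2037 + (-8 + 70))/(-4994 - 51/18) = (2037 + 62)/(-4994 - 51*1/18) = 2099/(-4994 - 17/6) = 2099/(-29981/6) = 2099*(-6/29981) = -12594/29981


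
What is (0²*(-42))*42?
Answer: 0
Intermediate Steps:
(0²*(-42))*42 = (0*(-42))*42 = 0*42 = 0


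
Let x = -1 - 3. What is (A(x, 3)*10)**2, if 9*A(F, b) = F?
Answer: 1600/81 ≈ 19.753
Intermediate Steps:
x = -4
A(F, b) = F/9
(A(x, 3)*10)**2 = (((1/9)*(-4))*10)**2 = (-4/9*10)**2 = (-40/9)**2 = 1600/81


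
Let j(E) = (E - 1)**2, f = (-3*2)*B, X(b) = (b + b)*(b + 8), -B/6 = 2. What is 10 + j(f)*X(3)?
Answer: 332716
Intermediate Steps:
B = -12 (B = -6*2 = -12)
X(b) = 2*b*(8 + b) (X(b) = (2*b)*(8 + b) = 2*b*(8 + b))
f = 72 (f = -3*2*(-12) = -6*(-12) = 72)
j(E) = (-1 + E)**2
10 + j(f)*X(3) = 10 + (-1 + 72)**2*(2*3*(8 + 3)) = 10 + 71**2*(2*3*11) = 10 + 5041*66 = 10 + 332706 = 332716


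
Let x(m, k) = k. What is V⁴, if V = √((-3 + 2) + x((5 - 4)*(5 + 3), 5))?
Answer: 16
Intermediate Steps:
V = 2 (V = √((-3 + 2) + 5) = √(-1 + 5) = √4 = 2)
V⁴ = 2⁴ = 16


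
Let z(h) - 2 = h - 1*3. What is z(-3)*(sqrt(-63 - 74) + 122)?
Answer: -488 - 4*I*sqrt(137) ≈ -488.0 - 46.819*I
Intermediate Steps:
z(h) = -1 + h (z(h) = 2 + (h - 1*3) = 2 + (h - 3) = 2 + (-3 + h) = -1 + h)
z(-3)*(sqrt(-63 - 74) + 122) = (-1 - 3)*(sqrt(-63 - 74) + 122) = -4*(sqrt(-137) + 122) = -4*(I*sqrt(137) + 122) = -4*(122 + I*sqrt(137)) = -488 - 4*I*sqrt(137)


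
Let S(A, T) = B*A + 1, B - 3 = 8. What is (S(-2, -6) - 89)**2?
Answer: 12100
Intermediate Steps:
B = 11 (B = 3 + 8 = 11)
S(A, T) = 1 + 11*A (S(A, T) = 11*A + 1 = 1 + 11*A)
(S(-2, -6) - 89)**2 = ((1 + 11*(-2)) - 89)**2 = ((1 - 22) - 89)**2 = (-21 - 89)**2 = (-110)**2 = 12100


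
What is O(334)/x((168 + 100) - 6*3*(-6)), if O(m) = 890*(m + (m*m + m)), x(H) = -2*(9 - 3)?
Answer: -8323280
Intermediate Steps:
x(H) = -12 (x(H) = -2*6 = -12)
O(m) = 890*m² + 1780*m (O(m) = 890*(m + (m² + m)) = 890*(m + (m + m²)) = 890*(m² + 2*m) = 890*m² + 1780*m)
O(334)/x((168 + 100) - 6*3*(-6)) = (890*334*(2 + 334))/(-12) = (890*334*336)*(-1/12) = 99879360*(-1/12) = -8323280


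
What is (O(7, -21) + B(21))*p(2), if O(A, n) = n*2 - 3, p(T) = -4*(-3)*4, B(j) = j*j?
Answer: 19008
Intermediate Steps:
B(j) = j²
p(T) = 48 (p(T) = 12*4 = 48)
O(A, n) = -3 + 2*n (O(A, n) = 2*n - 3 = -3 + 2*n)
(O(7, -21) + B(21))*p(2) = ((-3 + 2*(-21)) + 21²)*48 = ((-3 - 42) + 441)*48 = (-45 + 441)*48 = 396*48 = 19008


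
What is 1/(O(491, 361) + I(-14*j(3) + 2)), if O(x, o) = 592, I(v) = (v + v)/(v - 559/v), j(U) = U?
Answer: 1041/619472 ≈ 0.0016805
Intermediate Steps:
I(v) = 2*v/(v - 559/v) (I(v) = (2*v)/(v - 559/v) = 2*v/(v - 559/v))
1/(O(491, 361) + I(-14*j(3) + 2)) = 1/(592 + 2*(-14*3 + 2)²/(-559 + (-14*3 + 2)²)) = 1/(592 + 2*(-42 + 2)²/(-559 + (-42 + 2)²)) = 1/(592 + 2*(-40)²/(-559 + (-40)²)) = 1/(592 + 2*1600/(-559 + 1600)) = 1/(592 + 2*1600/1041) = 1/(592 + 2*1600*(1/1041)) = 1/(592 + 3200/1041) = 1/(619472/1041) = 1041/619472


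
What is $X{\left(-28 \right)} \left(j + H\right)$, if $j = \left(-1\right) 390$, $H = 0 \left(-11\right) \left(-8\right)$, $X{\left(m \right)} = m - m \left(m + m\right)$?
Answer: $622440$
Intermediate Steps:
$X{\left(m \right)} = m - 2 m^{2}$ ($X{\left(m \right)} = m - m 2 m = m - 2 m^{2}$)
$H = 0$ ($H = 0 \left(-8\right) = 0$)
$j = -390$
$X{\left(-28 \right)} \left(j + H\right) = - 28 \left(1 - -56\right) \left(-390 + 0\right) = - 28 \left(1 + 56\right) \left(-390\right) = \left(-28\right) 57 \left(-390\right) = \left(-1596\right) \left(-390\right) = 622440$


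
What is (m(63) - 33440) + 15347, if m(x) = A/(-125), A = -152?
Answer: -2261473/125 ≈ -18092.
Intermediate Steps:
m(x) = 152/125 (m(x) = -152/(-125) = -152*(-1/125) = 152/125)
(m(63) - 33440) + 15347 = (152/125 - 33440) + 15347 = -4179848/125 + 15347 = -2261473/125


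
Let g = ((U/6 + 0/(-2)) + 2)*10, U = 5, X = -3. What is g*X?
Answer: -85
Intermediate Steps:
g = 85/3 (g = ((5/6 + 0/(-2)) + 2)*10 = ((5*(1/6) + 0*(-1/2)) + 2)*10 = ((5/6 + 0) + 2)*10 = (5/6 + 2)*10 = (17/6)*10 = 85/3 ≈ 28.333)
g*X = (85/3)*(-3) = -85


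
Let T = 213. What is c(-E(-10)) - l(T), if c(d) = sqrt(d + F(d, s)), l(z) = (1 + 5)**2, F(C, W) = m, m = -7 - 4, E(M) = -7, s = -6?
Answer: -36 + 2*I ≈ -36.0 + 2.0*I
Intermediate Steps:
m = -11
F(C, W) = -11
l(z) = 36 (l(z) = 6**2 = 36)
c(d) = sqrt(-11 + d) (c(d) = sqrt(d - 11) = sqrt(-11 + d))
c(-E(-10)) - l(T) = sqrt(-11 - 1*(-7)) - 1*36 = sqrt(-11 + 7) - 36 = sqrt(-4) - 36 = 2*I - 36 = -36 + 2*I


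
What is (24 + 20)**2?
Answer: 1936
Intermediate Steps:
(24 + 20)**2 = 44**2 = 1936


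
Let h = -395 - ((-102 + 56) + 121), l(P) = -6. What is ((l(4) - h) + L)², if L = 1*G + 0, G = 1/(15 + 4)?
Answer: 77739489/361 ≈ 2.1534e+5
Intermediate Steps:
G = 1/19 ≈ 0.052632
h = -470 (h = -395 - (-46 + 121) = -395 - 1*75 = -395 - 75 = -470)
L = 1/19 (L = 1*(1/19) + 0 = 1/19 + 0 = 1/19 ≈ 0.052632)
((l(4) - h) + L)² = ((-6 - 1*(-470)) + 1/19)² = ((-6 + 470) + 1/19)² = (464 + 1/19)² = (8817/19)² = 77739489/361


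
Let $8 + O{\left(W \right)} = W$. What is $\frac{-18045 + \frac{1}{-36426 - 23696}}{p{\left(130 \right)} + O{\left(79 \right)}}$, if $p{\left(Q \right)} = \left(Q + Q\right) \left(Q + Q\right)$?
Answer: $- \frac{1084901491}{4068515862} \approx -0.26666$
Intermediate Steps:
$p{\left(Q \right)} = 4 Q^{2}$ ($p{\left(Q \right)} = 2 Q 2 Q = 4 Q^{2}$)
$O{\left(W \right)} = -8 + W$
$\frac{-18045 + \frac{1}{-36426 - 23696}}{p{\left(130 \right)} + O{\left(79 \right)}} = \frac{-18045 + \frac{1}{-36426 - 23696}}{4 \cdot 130^{2} + \left(-8 + 79\right)} = \frac{-18045 + \frac{1}{-60122}}{4 \cdot 16900 + 71} = \frac{-18045 - \frac{1}{60122}}{67600 + 71} = - \frac{1084901491}{60122 \cdot 67671} = \left(- \frac{1084901491}{60122}\right) \frac{1}{67671} = - \frac{1084901491}{4068515862}$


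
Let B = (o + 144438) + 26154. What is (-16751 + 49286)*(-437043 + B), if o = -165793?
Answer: -14063058540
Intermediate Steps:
B = 4799 (B = (-165793 + 144438) + 26154 = -21355 + 26154 = 4799)
(-16751 + 49286)*(-437043 + B) = (-16751 + 49286)*(-437043 + 4799) = 32535*(-432244) = -14063058540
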